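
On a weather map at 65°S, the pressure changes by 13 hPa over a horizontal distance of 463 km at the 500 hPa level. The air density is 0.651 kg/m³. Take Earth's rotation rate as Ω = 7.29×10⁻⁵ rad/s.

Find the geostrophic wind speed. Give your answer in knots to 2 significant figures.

Coriolis parameter at 65°S:
f = 2Ω sin φ = 2 × 7.29×10⁻⁵ × sin 65° = 1.32×10⁻⁴ s⁻¹
Pressure gradient: |∂P/∂n| = 1300 Pa / 463000 m = 2.81×10⁻³ Pa/m
Geostrophic balance (pressure-gradient force = Coriolis force):
V_g = (1/(fρ)) |∂P/∂n| = 2.81×10⁻³ / (1.32×10⁻⁴ × 0.651) = 32.6 m/s
Converting: 32.6 m/s × 1.944 = 63 knots

63 knots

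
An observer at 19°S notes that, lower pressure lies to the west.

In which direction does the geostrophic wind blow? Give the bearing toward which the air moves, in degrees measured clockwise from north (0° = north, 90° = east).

The pressure-gradient force points toward the west (bearing 270°).
Geostrophic balance: in the Southern Hemisphere the Coriolis force deflects motion to the left, so the geostrophic wind blows 90° to the left of the pressure-gradient force (low pressure on the right).
Rotating 270° by 90° counterclockwise gives 180° — the wind blows toward the south.

180°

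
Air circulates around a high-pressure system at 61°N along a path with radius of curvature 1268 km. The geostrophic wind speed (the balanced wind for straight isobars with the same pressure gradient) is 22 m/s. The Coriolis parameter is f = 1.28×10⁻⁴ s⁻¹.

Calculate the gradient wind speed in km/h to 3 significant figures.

94.5 km/h

Around a high, pressure-gradient force acts outward with centrifugal, so Coriolis balances both:
fV = (1/ρ)|∂P/∂n| + V²/R  →  V² − fR·V + fR·V_g = 0
With fR = 1.28×10⁻⁴ × 1268×10³ m = 162 m/s:
V = [fR − √((fR)² − 4 fR V_g)]/2 = [162 − √(162² − 4×162×22)]/2 = 26.2 m/s
Supergeostrophic (V > V_g = 22 m/s), as expected around a high.
Converting: 26.2 m/s × 3.6 = 94.5 km/h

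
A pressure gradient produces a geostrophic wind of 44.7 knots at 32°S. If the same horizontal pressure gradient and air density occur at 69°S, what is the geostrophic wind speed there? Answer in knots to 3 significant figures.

With the same pressure gradient and density, V_g ∝ 1/f ∝ 1/sin φ.
V₂ = V₁ · sin φ₁ / sin φ₂ = 44.7 × sin 32° / sin 69°
V₂ = 44.7 × 0.5299/0.9336 = 25.4 knots

25.4 knots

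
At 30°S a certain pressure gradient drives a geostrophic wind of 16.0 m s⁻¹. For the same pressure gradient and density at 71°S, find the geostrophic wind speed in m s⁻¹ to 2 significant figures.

8.5 m s⁻¹

With the same pressure gradient and density, V_g ∝ 1/f ∝ 1/sin φ.
V₂ = V₁ · sin φ₁ / sin φ₂ = 16.0 × sin 30° / sin 71°
V₂ = 16.0 × 0.5000/0.9455 = 8.5 m s⁻¹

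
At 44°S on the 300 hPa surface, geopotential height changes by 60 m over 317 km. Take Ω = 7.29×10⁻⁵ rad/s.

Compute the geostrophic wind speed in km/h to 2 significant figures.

Coriolis parameter at 44°S:
f = 2Ω sin φ = 2 × 7.29×10⁻⁵ × sin 44° = 1.01×10⁻⁴ s⁻¹
Height gradient: |∂Z/∂n| = 60 m / 317000 m = 1.89×10⁻⁴
On a pressure surface, geostrophic balance gives V_g = (g/f)|∂Z/∂n|:
V_g = 9.81 × 1.89×10⁻⁴ / 1.01×10⁻⁴ = 18.3 m/s
Converting: 18.3 m/s × 3.6 = 66 km/h

66 km/h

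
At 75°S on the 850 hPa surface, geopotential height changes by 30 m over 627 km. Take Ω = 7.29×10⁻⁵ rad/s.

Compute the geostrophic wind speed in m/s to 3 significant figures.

3.33 m/s

Coriolis parameter at 75°S:
f = 2Ω sin φ = 2 × 7.29×10⁻⁵ × sin 75° = 1.41×10⁻⁴ s⁻¹
Height gradient: |∂Z/∂n| = 30 m / 627000 m = 4.78×10⁻⁵
On a pressure surface, geostrophic balance gives V_g = (g/f)|∂Z/∂n|:
V_g = 9.81 × 4.78×10⁻⁵ / 1.41×10⁻⁴ = 3.33 m/s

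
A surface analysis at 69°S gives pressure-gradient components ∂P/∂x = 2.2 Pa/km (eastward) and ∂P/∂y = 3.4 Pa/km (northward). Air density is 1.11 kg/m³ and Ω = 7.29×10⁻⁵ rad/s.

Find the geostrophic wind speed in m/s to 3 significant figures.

Coriolis parameter at 69°S:
f = 2Ω sin φ = 2 × 7.29×10⁻⁵ × sin 69° = 1.36×10⁻⁴ s⁻¹
In the Southern Hemisphere f is negative: f = −1.36×10⁻⁴ s⁻¹.
Component geostrophic relations (x east, y north):
u_g = −(1/(fρ)) ∂P/∂y,  v_g = (1/(fρ)) ∂P/∂x
u_g = −(3.4×10⁻³)/(−1.36×10⁻⁴ × 1.11) = 22.5 m/s;  v_g = (2.2×10⁻³)/(−1.36×10⁻⁴ × 1.11) = −14.6 m/s
|V_g| = √(u_g² + v_g²) = 26.8 m/s

26.8 m/s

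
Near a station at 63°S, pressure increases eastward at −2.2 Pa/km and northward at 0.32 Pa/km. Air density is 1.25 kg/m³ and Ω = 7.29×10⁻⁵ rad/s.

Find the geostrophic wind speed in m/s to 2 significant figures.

14 m/s

Coriolis parameter at 63°S:
f = 2Ω sin φ = 2 × 7.29×10⁻⁵ × sin 63° = 1.30×10⁻⁴ s⁻¹
In the Southern Hemisphere f is negative: f = −1.30×10⁻⁴ s⁻¹.
Component geostrophic relations (x east, y north):
u_g = −(1/(fρ)) ∂P/∂y,  v_g = (1/(fρ)) ∂P/∂x
u_g = −(0.32×10⁻³)/(−1.30×10⁻⁴ × 1.25) = 1.97 m/s;  v_g = (−2.2×10⁻³)/(−1.30×10⁻⁴ × 1.25) = 13.5 m/s
|V_g| = √(u_g² + v_g²) = 13.7 m/s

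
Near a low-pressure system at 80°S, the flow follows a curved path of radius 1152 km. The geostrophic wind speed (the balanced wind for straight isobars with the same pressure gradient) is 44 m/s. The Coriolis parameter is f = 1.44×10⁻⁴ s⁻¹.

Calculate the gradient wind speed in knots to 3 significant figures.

70.2 knots

Around a low, centrifugal force acts outward with Coriolis, so pressure-gradient force balances both:
(1/ρ)|∂P/∂n| = fV + V²/R  →  V² + fR·V − fR·V_g = 0
With fR = 1.44×10⁻⁴ × 1152×10³ m = 166 m/s:
V = [−fR + √((fR)² + 4 fR V_g)]/2 = [−166 + √(166² + 4×166×44)]/2 = 36.1 m/s
Subgeostrophic (V < V_g = 44 m/s), as expected around a low.
Converting: 36.1 m/s × 1.944 = 70.2 knots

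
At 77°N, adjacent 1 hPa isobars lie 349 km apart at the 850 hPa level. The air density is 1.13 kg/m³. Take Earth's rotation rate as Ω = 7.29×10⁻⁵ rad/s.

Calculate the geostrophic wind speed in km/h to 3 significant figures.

Coriolis parameter at 77°N:
f = 2Ω sin φ = 2 × 7.29×10⁻⁵ × sin 77° = 1.42×10⁻⁴ s⁻¹
Pressure gradient: |∂P/∂n| = 100 Pa / 349000 m = 2.87×10⁻⁴ Pa/m
Geostrophic balance (pressure-gradient force = Coriolis force):
V_g = (1/(fρ)) |∂P/∂n| = 2.87×10⁻⁴ / (1.42×10⁻⁴ × 1.13) = 1.78 m/s
Converting: 1.78 m/s × 3.6 = 6.43 km/h

6.43 km/h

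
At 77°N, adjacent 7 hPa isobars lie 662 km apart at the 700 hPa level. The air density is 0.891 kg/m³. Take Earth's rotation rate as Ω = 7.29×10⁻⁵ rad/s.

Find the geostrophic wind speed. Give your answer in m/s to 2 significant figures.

Coriolis parameter at 77°N:
f = 2Ω sin φ = 2 × 7.29×10⁻⁵ × sin 77° = 1.42×10⁻⁴ s⁻¹
Pressure gradient: |∂P/∂n| = 700 Pa / 662000 m = 1.06×10⁻³ Pa/m
Geostrophic balance (pressure-gradient force = Coriolis force):
V_g = (1/(fρ)) |∂P/∂n| = 1.06×10⁻³ / (1.42×10⁻⁴ × 0.891) = 8.35 m/s

8.4 m/s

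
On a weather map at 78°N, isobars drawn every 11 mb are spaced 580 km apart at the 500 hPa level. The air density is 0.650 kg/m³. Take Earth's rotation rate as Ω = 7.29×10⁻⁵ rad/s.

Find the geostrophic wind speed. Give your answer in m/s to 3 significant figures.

Coriolis parameter at 78°N:
f = 2Ω sin φ = 2 × 7.29×10⁻⁵ × sin 78° = 1.43×10⁻⁴ s⁻¹
Pressure gradient: |∂P/∂n| = 1100 Pa / 580000 m = 1.90×10⁻³ Pa/m
Geostrophic balance (pressure-gradient force = Coriolis force):
V_g = (1/(fρ)) |∂P/∂n| = 1.90×10⁻³ / (1.43×10⁻⁴ × 0.650) = 20.5 m/s

20.5 m/s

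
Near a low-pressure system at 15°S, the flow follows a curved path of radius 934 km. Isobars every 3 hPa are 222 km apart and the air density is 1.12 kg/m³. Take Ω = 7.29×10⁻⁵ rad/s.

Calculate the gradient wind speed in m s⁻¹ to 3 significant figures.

20.3 m s⁻¹

Coriolis parameter at 15°S:
f = 2Ω sin φ = 2 × 7.29×10⁻⁵ × sin 15° = 3.77×10⁻⁵ s⁻¹
Pressure gradient: |∂P/∂n| = 300 Pa / 222000 m = 1.35×10⁻³ Pa/m
Geostrophic speed: V_g = |∂P/∂n|/(fρ) = 1.35×10⁻³/(3.77×10⁻⁵ × 1.12) = 32.0 m/s
Around a low, centrifugal force acts outward with Coriolis, so pressure-gradient force balances both:
(1/ρ)|∂P/∂n| = fV + V²/R  →  V² + fR·V − fR·V_g = 0
With fR = 3.77×10⁻⁵ × 934×10³ m = 35.2 m/s:
V = [−fR + √((fR)² + 4 fR V_g)]/2 = [−35.2 + √(35.2² + 4×35.2×32)]/2 = 20.3 m/s
Subgeostrophic (V < V_g = 32 m/s), as expected around a low.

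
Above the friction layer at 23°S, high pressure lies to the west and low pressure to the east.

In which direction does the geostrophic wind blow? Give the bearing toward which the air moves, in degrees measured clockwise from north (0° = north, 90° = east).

000°

The pressure-gradient force points toward the east (bearing 090°).
Geostrophic balance: in the Southern Hemisphere the Coriolis force deflects motion to the left, so the geostrophic wind blows 90° to the left of the pressure-gradient force (low pressure on the right).
Rotating 090° by 90° counterclockwise gives 000° — the wind blows toward the north.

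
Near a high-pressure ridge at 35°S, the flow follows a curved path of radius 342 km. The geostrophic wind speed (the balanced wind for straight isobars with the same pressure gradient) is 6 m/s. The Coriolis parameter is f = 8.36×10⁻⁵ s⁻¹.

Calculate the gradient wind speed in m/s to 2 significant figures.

Around a high, pressure-gradient force acts outward with centrifugal, so Coriolis balances both:
fV = (1/ρ)|∂P/∂n| + V²/R  →  V² − fR·V + fR·V_g = 0
With fR = 8.36×10⁻⁵ × 342×10³ m = 28.6 m/s:
V = [fR − √((fR)² − 4 fR V_g)]/2 = [28.6 − √(28.6² − 4×28.6×6)]/2 = 8.57 m/s
Supergeostrophic (V > V_g = 6 m/s), as expected around a high.

8.6 m/s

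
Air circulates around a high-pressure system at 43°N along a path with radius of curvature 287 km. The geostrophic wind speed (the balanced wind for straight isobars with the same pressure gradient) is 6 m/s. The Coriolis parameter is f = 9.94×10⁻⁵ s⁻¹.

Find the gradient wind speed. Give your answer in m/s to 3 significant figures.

8.58 m/s

Around a high, pressure-gradient force acts outward with centrifugal, so Coriolis balances both:
fV = (1/ρ)|∂P/∂n| + V²/R  →  V² − fR·V + fR·V_g = 0
With fR = 9.94×10⁻⁵ × 287×10³ m = 28.5 m/s:
V = [fR − √((fR)² − 4 fR V_g)]/2 = [28.5 − √(28.5² − 4×28.5×6)]/2 = 8.58 m/s
Supergeostrophic (V > V_g = 6 m/s), as expected around a high.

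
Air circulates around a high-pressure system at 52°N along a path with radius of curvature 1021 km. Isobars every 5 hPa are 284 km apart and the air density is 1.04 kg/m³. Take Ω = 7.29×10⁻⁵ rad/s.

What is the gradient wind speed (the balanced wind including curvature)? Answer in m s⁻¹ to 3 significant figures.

Coriolis parameter at 52°N:
f = 2Ω sin φ = 2 × 7.29×10⁻⁵ × sin 52° = 1.15×10⁻⁴ s⁻¹
Pressure gradient: |∂P/∂n| = 500 Pa / 284000 m = 1.76×10⁻³ Pa/m
Geostrophic speed: V_g = |∂P/∂n|/(fρ) = 1.76×10⁻³/(1.15×10⁻⁴ × 1.04) = 14.7 m/s
Around a high, pressure-gradient force acts outward with centrifugal, so Coriolis balances both:
fV = (1/ρ)|∂P/∂n| + V²/R  →  V² − fR·V + fR·V_g = 0
With fR = 1.15×10⁻⁴ × 1021×10³ m = 117 m/s:
V = [fR − √((fR)² − 4 fR V_g)]/2 = [117 − √(117² − 4×117×14.7)]/2 = 17.3 m/s
Supergeostrophic (V > V_g = 14.7 m/s), as expected around a high.

17.3 m s⁻¹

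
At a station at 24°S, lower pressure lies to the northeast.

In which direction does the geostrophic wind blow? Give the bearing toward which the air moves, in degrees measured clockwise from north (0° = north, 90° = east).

The pressure-gradient force points toward the northeast (bearing 045°).
Geostrophic balance: in the Southern Hemisphere the Coriolis force deflects motion to the left, so the geostrophic wind blows 90° to the left of the pressure-gradient force (low pressure on the right).
Rotating 045° by 90° counterclockwise gives 315° — the wind blows toward the northwest.

315°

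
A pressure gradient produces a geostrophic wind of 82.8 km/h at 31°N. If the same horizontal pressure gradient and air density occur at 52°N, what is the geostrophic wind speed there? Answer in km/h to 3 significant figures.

With the same pressure gradient and density, V_g ∝ 1/f ∝ 1/sin φ.
V₂ = V₁ · sin φ₁ / sin φ₂ = 82.8 × sin 31° / sin 52°
V₂ = 82.8 × 0.5150/0.7880 = 54.1 km/h

54.1 km/h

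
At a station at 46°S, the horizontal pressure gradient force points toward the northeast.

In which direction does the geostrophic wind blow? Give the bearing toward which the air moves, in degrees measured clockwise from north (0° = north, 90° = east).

315°

The pressure-gradient force points toward the northeast (bearing 045°).
Geostrophic balance: in the Southern Hemisphere the Coriolis force deflects motion to the left, so the geostrophic wind blows 90° to the left of the pressure-gradient force (low pressure on the right).
Rotating 045° by 90° counterclockwise gives 315° — the wind blows toward the northwest.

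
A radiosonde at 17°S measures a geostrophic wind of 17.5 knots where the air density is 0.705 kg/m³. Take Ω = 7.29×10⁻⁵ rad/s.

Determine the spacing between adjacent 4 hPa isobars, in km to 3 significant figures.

Coriolis parameter at 17°S:
f = 2Ω sin φ = 2 × 7.29×10⁻⁵ × sin 17° = 4.26×10⁻⁵ s⁻¹
Wind speed in SI: 17.5 knots = 9.00 m/s
Geostrophic balance rearranged: |∂P/∂n| = f ρ V_g
|∂P/∂n| = 4.26×10⁻⁵ × 0.705 × 9.00 = 2.71×10⁻⁴ Pa/m
Isobar spacing: Δn = ΔP/|∂P/∂n| = 400 Pa / 2.71×10⁻⁴ Pa/m = 1478434 m ≈ 1480 km

1480 km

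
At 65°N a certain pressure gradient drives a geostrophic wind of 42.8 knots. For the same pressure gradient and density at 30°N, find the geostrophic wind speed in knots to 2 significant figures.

With the same pressure gradient and density, V_g ∝ 1/f ∝ 1/sin φ.
V₂ = V₁ · sin φ₁ / sin φ₂ = 42.8 × sin 65° / sin 30°
V₂ = 42.8 × 0.9063/0.5000 = 78 knots

78 knots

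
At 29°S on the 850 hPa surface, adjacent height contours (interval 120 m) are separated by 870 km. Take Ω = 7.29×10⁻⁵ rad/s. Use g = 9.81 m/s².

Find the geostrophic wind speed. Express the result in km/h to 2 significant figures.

Coriolis parameter at 29°S:
f = 2Ω sin φ = 2 × 7.29×10⁻⁵ × sin 29° = 7.07×10⁻⁵ s⁻¹
Height gradient: |∂Z/∂n| = 120 m / 870000 m = 1.38×10⁻⁴
On a pressure surface, geostrophic balance gives V_g = (g/f)|∂Z/∂n|:
V_g = 9.81 × 1.38×10⁻⁴ / 7.07×10⁻⁵ = 19.1 m/s
Converting: 19.1 m/s × 3.6 = 69 km/h

69 km/h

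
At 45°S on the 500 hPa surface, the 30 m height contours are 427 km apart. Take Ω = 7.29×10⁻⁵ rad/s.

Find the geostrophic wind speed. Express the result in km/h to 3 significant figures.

Coriolis parameter at 45°S:
f = 2Ω sin φ = 2 × 7.29×10⁻⁵ × sin 45° = 1.03×10⁻⁴ s⁻¹
Height gradient: |∂Z/∂n| = 30 m / 427000 m = 7.03×10⁻⁵
On a pressure surface, geostrophic balance gives V_g = (g/f)|∂Z/∂n|:
V_g = 9.81 × 7.03×10⁻⁵ / 1.03×10⁻⁴ = 6.69 m/s
Converting: 6.69 m/s × 3.6 = 24.1 km/h

24.1 km/h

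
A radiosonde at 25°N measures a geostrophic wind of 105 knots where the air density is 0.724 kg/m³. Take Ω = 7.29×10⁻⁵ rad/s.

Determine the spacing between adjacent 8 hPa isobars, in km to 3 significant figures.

Coriolis parameter at 25°N:
f = 2Ω sin φ = 2 × 7.29×10⁻⁵ × sin 25° = 6.16×10⁻⁵ s⁻¹
Wind speed in SI: 105 knots = 54.0 m/s
Geostrophic balance rearranged: |∂P/∂n| = f ρ V_g
|∂P/∂n| = 6.16×10⁻⁵ × 0.724 × 54.0 = 2.41×10⁻³ Pa/m
Isobar spacing: Δn = ΔP/|∂P/∂n| = 800 Pa / 2.41×10⁻³ Pa/m = 331985 m ≈ 332 km

332 km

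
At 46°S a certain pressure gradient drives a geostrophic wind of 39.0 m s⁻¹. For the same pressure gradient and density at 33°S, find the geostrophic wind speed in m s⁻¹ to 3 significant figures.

With the same pressure gradient and density, V_g ∝ 1/f ∝ 1/sin φ.
V₂ = V₁ · sin φ₁ / sin φ₂ = 39.0 × sin 46° / sin 33°
V₂ = 39.0 × 0.7193/0.5446 = 51.5 m s⁻¹

51.5 m s⁻¹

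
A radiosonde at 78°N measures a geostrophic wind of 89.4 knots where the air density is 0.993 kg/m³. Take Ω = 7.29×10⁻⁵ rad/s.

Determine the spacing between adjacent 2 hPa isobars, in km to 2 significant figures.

31 km

Coriolis parameter at 78°N:
f = 2Ω sin φ = 2 × 7.29×10⁻⁵ × sin 78° = 1.43×10⁻⁴ s⁻¹
Wind speed in SI: 89.4 knots = 46.0 m/s
Geostrophic balance rearranged: |∂P/∂n| = f ρ V_g
|∂P/∂n| = 1.43×10⁻⁴ × 0.993 × 46.0 = 6.51×10⁻³ Pa/m
Isobar spacing: Δn = ΔP/|∂P/∂n| = 200 Pa / 6.51×10⁻³ Pa/m = 30707 m ≈ 31 km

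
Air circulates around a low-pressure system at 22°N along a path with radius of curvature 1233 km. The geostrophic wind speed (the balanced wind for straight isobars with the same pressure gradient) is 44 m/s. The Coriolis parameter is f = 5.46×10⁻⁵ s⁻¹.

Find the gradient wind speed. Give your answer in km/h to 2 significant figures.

110 km/h

Around a low, centrifugal force acts outward with Coriolis, so pressure-gradient force balances both:
(1/ρ)|∂P/∂n| = fV + V²/R  →  V² + fR·V − fR·V_g = 0
With fR = 5.46×10⁻⁵ × 1233×10³ m = 67.3 m/s:
V = [−fR + √((fR)² + 4 fR V_g)]/2 = [−67.3 + √(67.3² + 4×67.3×44)]/2 = 30.3 m/s
Subgeostrophic (V < V_g = 44 m/s), as expected around a low.
Converting: 30.3 m/s × 3.6 = 110 km/h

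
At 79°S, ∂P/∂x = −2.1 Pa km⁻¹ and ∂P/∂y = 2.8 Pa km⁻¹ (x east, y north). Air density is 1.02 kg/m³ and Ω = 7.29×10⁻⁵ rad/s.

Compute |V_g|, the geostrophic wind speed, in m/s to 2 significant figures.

Coriolis parameter at 79°S:
f = 2Ω sin φ = 2 × 7.29×10⁻⁵ × sin 79° = 1.43×10⁻⁴ s⁻¹
In the Southern Hemisphere f is negative: f = −1.43×10⁻⁴ s⁻¹.
Component geostrophic relations (x east, y north):
u_g = −(1/(fρ)) ∂P/∂y,  v_g = (1/(fρ)) ∂P/∂x
u_g = −(2.8×10⁻³)/(−1.43×10⁻⁴ × 1.02) = 19.2 m/s;  v_g = (−2.1×10⁻³)/(−1.43×10⁻⁴ × 1.02) = 14.4 m/s
|V_g| = √(u_g² + v_g²) = 24.0 m/s

24 m/s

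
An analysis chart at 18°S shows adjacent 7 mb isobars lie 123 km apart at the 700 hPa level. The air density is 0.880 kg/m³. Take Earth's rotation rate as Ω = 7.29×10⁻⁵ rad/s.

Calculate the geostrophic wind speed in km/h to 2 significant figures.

Coriolis parameter at 18°S:
f = 2Ω sin φ = 2 × 7.29×10⁻⁵ × sin 18° = 4.51×10⁻⁵ s⁻¹
Pressure gradient: |∂P/∂n| = 700 Pa / 123000 m = 5.69×10⁻³ Pa/m
Geostrophic balance (pressure-gradient force = Coriolis force):
V_g = (1/(fρ)) |∂P/∂n| = 5.69×10⁻³ / (4.51×10⁻⁵ × 0.880) = 144 m/s
Converting: 144 m/s × 3.6 = 520 km/h

520 km/h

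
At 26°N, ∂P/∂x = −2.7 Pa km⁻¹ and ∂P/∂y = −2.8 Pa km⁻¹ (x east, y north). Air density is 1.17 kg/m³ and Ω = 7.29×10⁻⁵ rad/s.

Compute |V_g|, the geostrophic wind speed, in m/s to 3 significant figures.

52.0 m/s

Coriolis parameter at 26°N:
f = 2Ω sin φ = 2 × 7.29×10⁻⁵ × sin 26° = 6.39×10⁻⁵ s⁻¹
Component geostrophic relations (x east, y north):
u_g = −(1/(fρ)) ∂P/∂y,  v_g = (1/(fρ)) ∂P/∂x
u_g = −(−2.8×10⁻³)/(6.39×10⁻⁵ × 1.17) = 37.4 m/s;  v_g = (−2.7×10⁻³)/(6.39×10⁻⁵ × 1.17) = −36.1 m/s
|V_g| = √(u_g² + v_g²) = 52.0 m/s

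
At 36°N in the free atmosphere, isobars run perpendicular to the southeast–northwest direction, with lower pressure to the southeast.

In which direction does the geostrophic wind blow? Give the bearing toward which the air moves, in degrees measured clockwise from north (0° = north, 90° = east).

The pressure-gradient force points toward the southeast (bearing 135°).
Geostrophic balance: in the Northern Hemisphere the Coriolis force deflects motion to the right, so the geostrophic wind blows 90° to the right of the pressure-gradient force (low pressure on the left).
Rotating 135° by 90° clockwise gives 225° — the wind blows toward the southwest.

225°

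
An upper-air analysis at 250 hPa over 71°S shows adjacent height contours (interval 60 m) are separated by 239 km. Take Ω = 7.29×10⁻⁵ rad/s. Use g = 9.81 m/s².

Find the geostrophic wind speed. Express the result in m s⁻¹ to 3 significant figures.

17.9 m s⁻¹

Coriolis parameter at 71°S:
f = 2Ω sin φ = 2 × 7.29×10⁻⁵ × sin 71° = 1.38×10⁻⁴ s⁻¹
Height gradient: |∂Z/∂n| = 60 m / 239000 m = 2.51×10⁻⁴
On a pressure surface, geostrophic balance gives V_g = (g/f)|∂Z/∂n|:
V_g = 9.81 × 2.51×10⁻⁴ / 1.38×10⁻⁴ = 17.9 m/s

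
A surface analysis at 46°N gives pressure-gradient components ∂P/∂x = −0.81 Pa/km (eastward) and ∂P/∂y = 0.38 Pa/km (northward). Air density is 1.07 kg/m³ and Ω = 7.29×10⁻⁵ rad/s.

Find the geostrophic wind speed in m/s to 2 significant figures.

8.0 m/s

Coriolis parameter at 46°N:
f = 2Ω sin φ = 2 × 7.29×10⁻⁵ × sin 46° = 1.05×10⁻⁴ s⁻¹
Component geostrophic relations (x east, y north):
u_g = −(1/(fρ)) ∂P/∂y,  v_g = (1/(fρ)) ∂P/∂x
u_g = −(0.38×10⁻³)/(1.05×10⁻⁴ × 1.07) = −3.39 m/s;  v_g = (−0.81×10⁻³)/(1.05×10⁻⁴ × 1.07) = −7.22 m/s
|V_g| = √(u_g² + v_g²) = 7.97 m/s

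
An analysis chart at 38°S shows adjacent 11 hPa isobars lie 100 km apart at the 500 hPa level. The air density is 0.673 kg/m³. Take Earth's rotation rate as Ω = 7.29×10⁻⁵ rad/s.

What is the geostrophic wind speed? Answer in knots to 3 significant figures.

Coriolis parameter at 38°S:
f = 2Ω sin φ = 2 × 7.29×10⁻⁵ × sin 38° = 8.98×10⁻⁵ s⁻¹
Pressure gradient: |∂P/∂n| = 1100 Pa / 100000 m = 1.10×10⁻² Pa/m
Geostrophic balance (pressure-gradient force = Coriolis force):
V_g = (1/(fρ)) |∂P/∂n| = 1.10×10⁻² / (8.98×10⁻⁵ × 0.673) = 182 m/s
Converting: 182 m/s × 1.944 = 354 knots

354 knots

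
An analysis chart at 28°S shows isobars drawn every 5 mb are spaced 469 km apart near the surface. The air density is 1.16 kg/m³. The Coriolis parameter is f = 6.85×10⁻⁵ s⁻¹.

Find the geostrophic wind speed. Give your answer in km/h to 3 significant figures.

Pressure gradient: |∂P/∂n| = 500 Pa / 469000 m = 1.07×10⁻³ Pa/m
Geostrophic balance (pressure-gradient force = Coriolis force):
V_g = (1/(fρ)) |∂P/∂n| = 1.07×10⁻³ / (6.85×10⁻⁵ × 1.16) = 13.4 m/s
Converting: 13.4 m/s × 3.6 = 48.3 km/h

48.3 km/h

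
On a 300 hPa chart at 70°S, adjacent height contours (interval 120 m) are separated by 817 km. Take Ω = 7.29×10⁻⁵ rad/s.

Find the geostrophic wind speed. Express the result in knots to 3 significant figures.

Coriolis parameter at 70°S:
f = 2Ω sin φ = 2 × 7.29×10⁻⁵ × sin 70° = 1.37×10⁻⁴ s⁻¹
Height gradient: |∂Z/∂n| = 120 m / 817000 m = 1.47×10⁻⁴
On a pressure surface, geostrophic balance gives V_g = (g/f)|∂Z/∂n|:
V_g = 9.81 × 1.47×10⁻⁴ / 1.37×10⁻⁴ = 10.5 m/s
Converting: 10.5 m/s × 1.944 = 20.4 knots

20.4 knots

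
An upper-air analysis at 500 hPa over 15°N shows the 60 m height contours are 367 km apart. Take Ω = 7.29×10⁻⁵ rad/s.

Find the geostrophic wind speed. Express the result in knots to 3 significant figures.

82.6 knots

Coriolis parameter at 15°N:
f = 2Ω sin φ = 2 × 7.29×10⁻⁵ × sin 15° = 3.77×10⁻⁵ s⁻¹
Height gradient: |∂Z/∂n| = 60 m / 367000 m = 1.63×10⁻⁴
On a pressure surface, geostrophic balance gives V_g = (g/f)|∂Z/∂n|:
V_g = 9.81 × 1.63×10⁻⁴ / 3.77×10⁻⁵ = 42.5 m/s
Converting: 42.5 m/s × 1.944 = 82.6 knots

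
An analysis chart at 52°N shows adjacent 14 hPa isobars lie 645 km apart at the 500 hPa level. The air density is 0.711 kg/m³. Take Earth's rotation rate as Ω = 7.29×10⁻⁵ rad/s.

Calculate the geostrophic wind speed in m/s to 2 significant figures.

Coriolis parameter at 52°N:
f = 2Ω sin φ = 2 × 7.29×10⁻⁵ × sin 52° = 1.15×10⁻⁴ s⁻¹
Pressure gradient: |∂P/∂n| = 1400 Pa / 645000 m = 2.17×10⁻³ Pa/m
Geostrophic balance (pressure-gradient force = Coriolis force):
V_g = (1/(fρ)) |∂P/∂n| = 2.17×10⁻³ / (1.15×10⁻⁴ × 0.711) = 26.6 m/s

27 m/s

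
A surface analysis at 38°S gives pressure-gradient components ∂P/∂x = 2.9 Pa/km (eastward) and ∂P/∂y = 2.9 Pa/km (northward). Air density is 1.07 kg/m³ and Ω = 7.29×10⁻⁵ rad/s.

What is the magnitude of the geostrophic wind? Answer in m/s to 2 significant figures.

Coriolis parameter at 38°S:
f = 2Ω sin φ = 2 × 7.29×10⁻⁵ × sin 38° = 8.98×10⁻⁵ s⁻¹
In the Southern Hemisphere f is negative: f = −8.98×10⁻⁵ s⁻¹.
Component geostrophic relations (x east, y north):
u_g = −(1/(fρ)) ∂P/∂y,  v_g = (1/(fρ)) ∂P/∂x
u_g = −(2.9×10⁻³)/(−8.98×10⁻⁵ × 1.07) = 30.2 m/s;  v_g = (2.9×10⁻³)/(−8.98×10⁻⁵ × 1.07) = −30.2 m/s
|V_g| = √(u_g² + v_g²) = 42.7 m/s

43 m/s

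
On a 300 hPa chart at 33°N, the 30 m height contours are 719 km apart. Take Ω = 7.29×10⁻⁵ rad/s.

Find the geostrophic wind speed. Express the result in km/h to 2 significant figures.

Coriolis parameter at 33°N:
f = 2Ω sin φ = 2 × 7.29×10⁻⁵ × sin 33° = 7.94×10⁻⁵ s⁻¹
Height gradient: |∂Z/∂n| = 30 m / 719000 m = 4.17×10⁻⁵
On a pressure surface, geostrophic balance gives V_g = (g/f)|∂Z/∂n|:
V_g = 9.81 × 4.17×10⁻⁵ / 7.94×10⁻⁵ = 5.15 m/s
Converting: 5.15 m/s × 3.6 = 19 km/h

19 km/h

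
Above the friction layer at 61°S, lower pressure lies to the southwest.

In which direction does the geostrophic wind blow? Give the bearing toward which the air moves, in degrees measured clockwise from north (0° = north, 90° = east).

The pressure-gradient force points toward the southwest (bearing 225°).
Geostrophic balance: in the Southern Hemisphere the Coriolis force deflects motion to the left, so the geostrophic wind blows 90° to the left of the pressure-gradient force (low pressure on the right).
Rotating 225° by 90° counterclockwise gives 135° — the wind blows toward the southeast.

135°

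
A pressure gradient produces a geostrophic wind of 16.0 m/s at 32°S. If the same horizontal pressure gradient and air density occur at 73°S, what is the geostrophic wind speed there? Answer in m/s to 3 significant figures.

8.87 m/s

With the same pressure gradient and density, V_g ∝ 1/f ∝ 1/sin φ.
V₂ = V₁ · sin φ₁ / sin φ₂ = 16.0 × sin 32° / sin 73°
V₂ = 16.0 × 0.5299/0.9563 = 8.87 m/s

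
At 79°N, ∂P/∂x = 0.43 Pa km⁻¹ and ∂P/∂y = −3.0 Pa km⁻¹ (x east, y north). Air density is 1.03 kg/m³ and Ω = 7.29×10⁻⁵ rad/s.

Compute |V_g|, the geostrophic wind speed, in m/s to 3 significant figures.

20.6 m/s

Coriolis parameter at 79°N:
f = 2Ω sin φ = 2 × 7.29×10⁻⁵ × sin 79° = 1.43×10⁻⁴ s⁻¹
Component geostrophic relations (x east, y north):
u_g = −(1/(fρ)) ∂P/∂y,  v_g = (1/(fρ)) ∂P/∂x
u_g = −(−3.0×10⁻³)/(1.43×10⁻⁴ × 1.03) = 20.4 m/s;  v_g = (0.43×10⁻³)/(1.43×10⁻⁴ × 1.03) = 2.92 m/s
|V_g| = √(u_g² + v_g²) = 20.6 m/s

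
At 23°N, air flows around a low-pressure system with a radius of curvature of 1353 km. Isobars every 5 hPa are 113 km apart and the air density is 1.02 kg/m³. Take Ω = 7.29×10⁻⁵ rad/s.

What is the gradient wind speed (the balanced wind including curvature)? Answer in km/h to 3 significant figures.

170 km/h

Coriolis parameter at 23°N:
f = 2Ω sin φ = 2 × 7.29×10⁻⁵ × sin 23° = 5.70×10⁻⁵ s⁻¹
Pressure gradient: |∂P/∂n| = 500 Pa / 113000 m = 4.42×10⁻³ Pa/m
Geostrophic speed: V_g = |∂P/∂n|/(fρ) = 4.42×10⁻³/(5.70×10⁻⁵ × 1.02) = 76.1 m/s
Around a low, centrifugal force acts outward with Coriolis, so pressure-gradient force balances both:
(1/ρ)|∂P/∂n| = fV + V²/R  →  V² + fR·V − fR·V_g = 0
With fR = 5.70×10⁻⁵ × 1353×10³ m = 77.1 m/s:
V = [−fR + √((fR)² + 4 fR V_g)]/2 = [−77.1 + √(77.1² + 4×77.1×76.1)]/2 = 47.2 m/s
Subgeostrophic (V < V_g = 76.1 m/s), as expected around a low.
Converting: 47.2 m/s × 3.6 = 170 km/h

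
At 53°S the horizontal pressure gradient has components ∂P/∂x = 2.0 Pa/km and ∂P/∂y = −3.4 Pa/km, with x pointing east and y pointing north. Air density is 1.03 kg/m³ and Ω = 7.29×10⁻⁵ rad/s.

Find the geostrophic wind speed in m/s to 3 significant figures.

32.9 m/s

Coriolis parameter at 53°S:
f = 2Ω sin φ = 2 × 7.29×10⁻⁵ × sin 53° = 1.16×10⁻⁴ s⁻¹
In the Southern Hemisphere f is negative: f = −1.16×10⁻⁴ s⁻¹.
Component geostrophic relations (x east, y north):
u_g = −(1/(fρ)) ∂P/∂y,  v_g = (1/(fρ)) ∂P/∂x
u_g = −(−3.4×10⁻³)/(−1.16×10⁻⁴ × 1.03) = −28.3 m/s;  v_g = (2.0×10⁻³)/(−1.16×10⁻⁴ × 1.03) = −16.7 m/s
|V_g| = √(u_g² + v_g²) = 32.9 m/s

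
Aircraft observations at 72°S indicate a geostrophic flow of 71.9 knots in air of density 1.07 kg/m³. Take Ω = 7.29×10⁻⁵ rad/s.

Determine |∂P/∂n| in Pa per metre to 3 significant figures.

Coriolis parameter at 72°S:
f = 2Ω sin φ = 2 × 7.29×10⁻⁵ × sin 72° = 1.39×10⁻⁴ s⁻¹
Wind speed in SI: 71.9 knots = 37.0 m/s
Geostrophic balance rearranged: |∂P/∂n| = f ρ V_g
|∂P/∂n| = 1.39×10⁻⁴ × 1.07 × 37.0 = 5.49×10⁻³ Pa/m

5.49×10⁻³ Pa/m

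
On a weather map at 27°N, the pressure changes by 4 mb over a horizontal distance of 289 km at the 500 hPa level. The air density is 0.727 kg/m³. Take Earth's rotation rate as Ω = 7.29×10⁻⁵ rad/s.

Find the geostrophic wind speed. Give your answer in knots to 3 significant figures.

55.9 knots

Coriolis parameter at 27°N:
f = 2Ω sin φ = 2 × 7.29×10⁻⁵ × sin 27° = 6.62×10⁻⁵ s⁻¹
Pressure gradient: |∂P/∂n| = 400 Pa / 289000 m = 1.38×10⁻³ Pa/m
Geostrophic balance (pressure-gradient force = Coriolis force):
V_g = (1/(fρ)) |∂P/∂n| = 1.38×10⁻³ / (6.62×10⁻⁵ × 0.727) = 28.8 m/s
Converting: 28.8 m/s × 1.944 = 55.9 knots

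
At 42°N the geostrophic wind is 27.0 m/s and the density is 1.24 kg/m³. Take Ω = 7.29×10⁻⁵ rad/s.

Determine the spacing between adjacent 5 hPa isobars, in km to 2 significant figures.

Coriolis parameter at 42°N:
f = 2Ω sin φ = 2 × 7.29×10⁻⁵ × sin 42° = 9.76×10⁻⁵ s⁻¹
Geostrophic balance rearranged: |∂P/∂n| = f ρ V_g
|∂P/∂n| = 9.76×10⁻⁵ × 1.24 × 27.0 = 3.27×10⁻³ Pa/m
Isobar spacing: Δn = ΔP/|∂P/∂n| = 500 Pa / 3.27×10⁻³ Pa/m = 153079 m ≈ 150 km

150 km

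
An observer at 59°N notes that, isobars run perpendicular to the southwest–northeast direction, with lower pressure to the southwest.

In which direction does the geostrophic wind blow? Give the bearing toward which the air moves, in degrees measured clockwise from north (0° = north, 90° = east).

315°

The pressure-gradient force points toward the southwest (bearing 225°).
Geostrophic balance: in the Northern Hemisphere the Coriolis force deflects motion to the right, so the geostrophic wind blows 90° to the right of the pressure-gradient force (low pressure on the left).
Rotating 225° by 90° clockwise gives 315° — the wind blows toward the northwest.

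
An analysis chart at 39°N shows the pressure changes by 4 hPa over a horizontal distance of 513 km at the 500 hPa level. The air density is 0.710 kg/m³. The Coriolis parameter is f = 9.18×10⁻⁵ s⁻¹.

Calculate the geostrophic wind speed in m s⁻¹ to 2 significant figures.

12 m s⁻¹

Pressure gradient: |∂P/∂n| = 400 Pa / 513000 m = 7.80×10⁻⁴ Pa/m
Geostrophic balance (pressure-gradient force = Coriolis force):
V_g = (1/(fρ)) |∂P/∂n| = 7.80×10⁻⁴ / (9.18×10⁻⁵ × 0.710) = 12.0 m/s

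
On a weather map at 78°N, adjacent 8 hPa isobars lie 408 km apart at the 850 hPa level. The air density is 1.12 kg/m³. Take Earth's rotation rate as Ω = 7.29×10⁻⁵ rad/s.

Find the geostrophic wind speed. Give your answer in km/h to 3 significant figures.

44.2 km/h

Coriolis parameter at 78°N:
f = 2Ω sin φ = 2 × 7.29×10⁻⁵ × sin 78° = 1.43×10⁻⁴ s⁻¹
Pressure gradient: |∂P/∂n| = 800 Pa / 408000 m = 1.96×10⁻³ Pa/m
Geostrophic balance (pressure-gradient force = Coriolis force):
V_g = (1/(fρ)) |∂P/∂n| = 1.96×10⁻³ / (1.43×10⁻⁴ × 1.12) = 12.3 m/s
Converting: 12.3 m/s × 3.6 = 44.2 km/h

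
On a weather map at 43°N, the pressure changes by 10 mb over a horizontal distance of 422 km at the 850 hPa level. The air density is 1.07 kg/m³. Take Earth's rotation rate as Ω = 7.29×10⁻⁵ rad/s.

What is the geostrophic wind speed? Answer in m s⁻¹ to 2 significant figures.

Coriolis parameter at 43°N:
f = 2Ω sin φ = 2 × 7.29×10⁻⁵ × sin 43° = 9.94×10⁻⁵ s⁻¹
Pressure gradient: |∂P/∂n| = 1000 Pa / 422000 m = 2.37×10⁻³ Pa/m
Geostrophic balance (pressure-gradient force = Coriolis force):
V_g = (1/(fρ)) |∂P/∂n| = 2.37×10⁻³ / (9.94×10⁻⁵ × 1.07) = 22.3 m/s

22 m s⁻¹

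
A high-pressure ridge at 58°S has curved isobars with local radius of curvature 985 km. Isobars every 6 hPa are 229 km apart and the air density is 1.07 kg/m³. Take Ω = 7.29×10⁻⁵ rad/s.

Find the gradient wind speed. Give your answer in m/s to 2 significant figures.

25 m/s

Coriolis parameter at 58°S:
f = 2Ω sin φ = 2 × 7.29×10⁻⁵ × sin 58° = 1.24×10⁻⁴ s⁻¹
Pressure gradient: |∂P/∂n| = 600 Pa / 229000 m = 2.62×10⁻³ Pa/m
Geostrophic speed: V_g = |∂P/∂n|/(fρ) = 2.62×10⁻³/(1.24×10⁻⁴ × 1.07) = 19.8 m/s
Around a high, pressure-gradient force acts outward with centrifugal, so Coriolis balances both:
fV = (1/ρ)|∂P/∂n| + V²/R  →  V² − fR·V + fR·V_g = 0
With fR = 1.24×10⁻⁴ × 985×10³ m = 122 m/s:
V = [fR − √((fR)² − 4 fR V_g)]/2 = [122 − √(122² − 4×122×19.8)]/2 = 24.9 m/s
Supergeostrophic (V > V_g = 19.8 m/s), as expected around a high.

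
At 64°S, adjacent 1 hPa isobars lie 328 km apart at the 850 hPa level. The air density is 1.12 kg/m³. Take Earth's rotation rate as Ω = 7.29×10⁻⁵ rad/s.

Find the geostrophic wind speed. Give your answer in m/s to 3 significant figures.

Coriolis parameter at 64°S:
f = 2Ω sin φ = 2 × 7.29×10⁻⁵ × sin 64° = 1.31×10⁻⁴ s⁻¹
Pressure gradient: |∂P/∂n| = 100 Pa / 328000 m = 3.05×10⁻⁴ Pa/m
Geostrophic balance (pressure-gradient force = Coriolis force):
V_g = (1/(fρ)) |∂P/∂n| = 3.05×10⁻⁴ / (1.31×10⁻⁴ × 1.12) = 2.08 m/s

2.08 m/s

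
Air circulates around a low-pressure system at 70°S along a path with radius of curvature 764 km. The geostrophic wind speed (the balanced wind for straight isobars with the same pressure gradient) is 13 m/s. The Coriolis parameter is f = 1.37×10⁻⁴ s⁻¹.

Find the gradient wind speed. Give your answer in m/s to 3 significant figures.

11.7 m/s

Around a low, centrifugal force acts outward with Coriolis, so pressure-gradient force balances both:
(1/ρ)|∂P/∂n| = fV + V²/R  →  V² + fR·V − fR·V_g = 0
With fR = 1.37×10⁻⁴ × 764×10³ m = 105 m/s:
V = [−fR + √((fR)² + 4 fR V_g)]/2 = [−105 + √(105² + 4×105×13)]/2 = 11.7 m/s
Subgeostrophic (V < V_g = 13 m/s), as expected around a low.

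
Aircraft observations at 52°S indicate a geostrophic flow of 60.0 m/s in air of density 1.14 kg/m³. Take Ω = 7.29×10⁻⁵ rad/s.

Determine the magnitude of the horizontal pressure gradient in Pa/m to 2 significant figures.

Coriolis parameter at 52°S:
f = 2Ω sin φ = 2 × 7.29×10⁻⁵ × sin 52° = 1.15×10⁻⁴ s⁻¹
Geostrophic balance rearranged: |∂P/∂n| = f ρ V_g
|∂P/∂n| = 1.15×10⁻⁴ × 1.14 × 60.0 = 7.86×10⁻³ Pa/m

7.9×10⁻³ Pa/m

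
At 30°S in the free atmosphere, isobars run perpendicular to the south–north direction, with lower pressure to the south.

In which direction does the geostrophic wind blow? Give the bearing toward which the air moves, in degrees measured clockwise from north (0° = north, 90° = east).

The pressure-gradient force points toward the south (bearing 180°).
Geostrophic balance: in the Southern Hemisphere the Coriolis force deflects motion to the left, so the geostrophic wind blows 90° to the left of the pressure-gradient force (low pressure on the right).
Rotating 180° by 90° counterclockwise gives 090° — the wind blows toward the east.

090°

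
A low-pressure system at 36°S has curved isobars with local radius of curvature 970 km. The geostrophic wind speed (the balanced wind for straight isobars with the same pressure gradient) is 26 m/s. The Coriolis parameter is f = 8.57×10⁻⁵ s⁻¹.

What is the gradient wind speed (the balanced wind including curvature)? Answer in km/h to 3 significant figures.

Around a low, centrifugal force acts outward with Coriolis, so pressure-gradient force balances both:
(1/ρ)|∂P/∂n| = fV + V²/R  →  V² + fR·V − fR·V_g = 0
With fR = 8.57×10⁻⁵ × 970×10³ m = 83.1 m/s:
V = [−fR + √((fR)² + 4 fR V_g)]/2 = [−83.1 + √(83.1² + 4×83.1×26)]/2 = 20.8 m/s
Subgeostrophic (V < V_g = 26 m/s), as expected around a low.
Converting: 20.8 m/s × 3.6 = 74.9 km/h

74.9 km/h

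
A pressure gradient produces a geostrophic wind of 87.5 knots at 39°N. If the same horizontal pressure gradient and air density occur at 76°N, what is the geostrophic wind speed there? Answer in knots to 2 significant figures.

57 knots

With the same pressure gradient and density, V_g ∝ 1/f ∝ 1/sin φ.
V₂ = V₁ · sin φ₁ / sin φ₂ = 87.5 × sin 39° / sin 76°
V₂ = 87.5 × 0.6293/0.9703 = 57 knots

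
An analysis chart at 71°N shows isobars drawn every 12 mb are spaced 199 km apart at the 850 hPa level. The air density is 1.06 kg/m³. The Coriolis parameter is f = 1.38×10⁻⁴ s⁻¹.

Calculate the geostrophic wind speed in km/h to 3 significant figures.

148 km/h

Pressure gradient: |∂P/∂n| = 1200 Pa / 199000 m = 6.03×10⁻³ Pa/m
Geostrophic balance (pressure-gradient force = Coriolis force):
V_g = (1/(fρ)) |∂P/∂n| = 6.03×10⁻³ / (1.38×10⁻⁴ × 1.06) = 41.2 m/s
Converting: 41.2 m/s × 3.6 = 148 km/h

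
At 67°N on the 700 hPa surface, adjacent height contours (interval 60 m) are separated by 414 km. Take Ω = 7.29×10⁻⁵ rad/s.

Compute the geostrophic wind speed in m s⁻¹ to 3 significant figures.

10.6 m s⁻¹

Coriolis parameter at 67°N:
f = 2Ω sin φ = 2 × 7.29×10⁻⁵ × sin 67° = 1.34×10⁻⁴ s⁻¹
Height gradient: |∂Z/∂n| = 60 m / 414000 m = 1.45×10⁻⁴
On a pressure surface, geostrophic balance gives V_g = (g/f)|∂Z/∂n|:
V_g = 9.81 × 1.45×10⁻⁴ / 1.34×10⁻⁴ = 10.6 m/s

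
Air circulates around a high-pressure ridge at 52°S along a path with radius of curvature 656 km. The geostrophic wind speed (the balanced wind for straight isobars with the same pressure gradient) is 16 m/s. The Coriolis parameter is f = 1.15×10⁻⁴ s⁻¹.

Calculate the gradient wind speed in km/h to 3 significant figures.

82.9 km/h

Around a high, pressure-gradient force acts outward with centrifugal, so Coriolis balances both:
fV = (1/ρ)|∂P/∂n| + V²/R  →  V² − fR·V + fR·V_g = 0
With fR = 1.15×10⁻⁴ × 656×10³ m = 75.4 m/s:
V = [fR − √((fR)² − 4 fR V_g)]/2 = [75.4 − √(75.4² − 4×75.4×16)]/2 = 23 m/s
Supergeostrophic (V > V_g = 16 m/s), as expected around a high.
Converting: 23 m/s × 3.6 = 82.9 km/h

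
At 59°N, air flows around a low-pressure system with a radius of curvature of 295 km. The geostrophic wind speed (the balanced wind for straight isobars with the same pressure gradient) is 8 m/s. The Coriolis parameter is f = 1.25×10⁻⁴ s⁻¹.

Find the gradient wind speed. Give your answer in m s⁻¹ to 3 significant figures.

Around a low, centrifugal force acts outward with Coriolis, so pressure-gradient force balances both:
(1/ρ)|∂P/∂n| = fV + V²/R  →  V² + fR·V − fR·V_g = 0
With fR = 1.25×10⁻⁴ × 295×10³ m = 36.9 m/s:
V = [−fR + √((fR)² + 4 fR V_g)]/2 = [−36.9 + √(36.9² + 4×36.9×8)]/2 = 6.76 m/s
Subgeostrophic (V < V_g = 8 m/s), as expected around a low.

6.76 m s⁻¹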